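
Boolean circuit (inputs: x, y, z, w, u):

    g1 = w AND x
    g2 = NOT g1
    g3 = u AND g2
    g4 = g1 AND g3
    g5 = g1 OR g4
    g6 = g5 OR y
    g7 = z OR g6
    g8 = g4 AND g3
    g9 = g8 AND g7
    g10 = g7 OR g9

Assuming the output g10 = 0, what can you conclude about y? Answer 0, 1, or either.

g10 = g7 OR g9 must be 0, so both g7 = 0 and g9 = 0.
g7 = z OR g6 must be 0, so both z = 0 and g6 = 0.
g9 = g8 AND g7 must be 0, so at least one of g8, g7 is 0.
Every assignment with g10 = 0 has y = 0; there are 6 such assignment(s).

0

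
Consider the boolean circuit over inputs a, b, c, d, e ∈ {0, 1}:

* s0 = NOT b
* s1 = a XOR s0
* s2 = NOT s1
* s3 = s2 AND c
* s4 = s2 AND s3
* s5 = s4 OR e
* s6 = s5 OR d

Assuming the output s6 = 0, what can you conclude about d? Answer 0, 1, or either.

0

s6 = s5 OR d must be 0, so both s5 = 0 and d = 0.
s5 = s4 OR e must be 0, so both s4 = 0 and e = 0.
s4 = s2 AND s3 must be 0, so at least one of s2, s3 is 0.
Every assignment with s6 = 0 has d = 0; there are 6 such assignment(s).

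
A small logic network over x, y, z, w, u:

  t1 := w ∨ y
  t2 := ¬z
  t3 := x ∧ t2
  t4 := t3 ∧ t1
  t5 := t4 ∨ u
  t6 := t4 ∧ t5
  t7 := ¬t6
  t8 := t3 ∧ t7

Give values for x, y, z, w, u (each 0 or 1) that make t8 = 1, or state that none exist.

t8 = t3 ∧ t7 must be 1, so both t3 = 1 and t7 = 1.
Check with x=1, y=0, z=0, w=0, u=0:
t1 = w ∨ y = 0 ∨ 0 = 0
t2 = ¬z = ¬0 = 1
t3 = x ∧ t2 = 1 ∧ 1 = 1
t4 = t3 ∧ t1 = 1 ∧ 0 = 0
t5 = t4 ∨ u = 0 ∨ 0 = 0
t6 = t4 ∧ t5 = 0 ∧ 0 = 0
t7 = ¬t6 = ¬0 = 1
t8 = t3 ∧ t7 = 1 ∧ 1 = 1
So t8 = 1 as required.

x=1, y=0, z=0, w=0, u=0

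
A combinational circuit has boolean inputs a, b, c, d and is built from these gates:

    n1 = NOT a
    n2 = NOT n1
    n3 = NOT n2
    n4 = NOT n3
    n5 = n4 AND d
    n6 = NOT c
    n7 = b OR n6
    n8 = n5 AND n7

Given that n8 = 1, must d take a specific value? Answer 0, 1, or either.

1

n8 = n5 AND n7 must be 1, so both n5 = 1 and n7 = 1.
n5 = n4 AND d must be 1, so both n4 = 1 and d = 1.
n7 = b OR n6 must be 1, so at least one of b, n6 is 1.
Every assignment with n8 = 1 has d = 1; there are 3 such assignment(s).
  a=1, b=0, c=0, d=1
  a=1, b=1, c=0, d=1
  a=1, b=1, c=1, d=1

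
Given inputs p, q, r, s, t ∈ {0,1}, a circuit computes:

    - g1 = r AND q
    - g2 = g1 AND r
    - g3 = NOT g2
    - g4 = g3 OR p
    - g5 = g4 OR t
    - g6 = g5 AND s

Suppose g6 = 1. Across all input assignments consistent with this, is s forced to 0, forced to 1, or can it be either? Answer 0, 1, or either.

1

g6 = g5 AND s must be 1, so both g5 = 1 and s = 1.
g5 = g4 OR t must be 1, so at least one of g4, t is 1.
Every assignment with g6 = 1 has s = 1; there are 15 such assignment(s).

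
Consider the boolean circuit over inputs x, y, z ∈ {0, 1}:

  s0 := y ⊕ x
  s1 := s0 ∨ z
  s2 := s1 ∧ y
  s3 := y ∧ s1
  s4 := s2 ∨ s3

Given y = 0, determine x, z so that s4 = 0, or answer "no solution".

x=1 z=1

Check with y = 0 and x=1, z=1:
s0 = y ⊕ x = 0 ⊕ 1 = 1
s1 = s0 ∨ z = 1 ∨ 1 = 1
s2 = s1 ∧ y = 1 ∧ 0 = 0
s3 = y ∧ s1 = 0 ∧ 1 = 0
s4 = s2 ∨ s3 = 0 ∨ 0 = 0
So s4 = 0.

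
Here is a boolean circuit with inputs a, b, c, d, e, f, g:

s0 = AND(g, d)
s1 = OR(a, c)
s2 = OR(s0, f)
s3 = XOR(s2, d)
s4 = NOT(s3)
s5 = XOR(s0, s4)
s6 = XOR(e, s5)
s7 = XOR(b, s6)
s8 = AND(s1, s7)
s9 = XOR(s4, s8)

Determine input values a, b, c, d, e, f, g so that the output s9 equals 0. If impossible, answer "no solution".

a=0, b=1, c=0, d=0, e=0, f=1, g=0

Check with a=0, b=1, c=0, d=0, e=0, f=1, g=0:
s0 = AND(g, d) = AND(0, 0) = 0
s1 = OR(a, c) = OR(0, 0) = 0
s2 = OR(s0, f) = OR(0, 1) = 1
s3 = XOR(s2, d) = XOR(1, 0) = 1
s4 = NOT(s3) = NOT 1 = 0
s5 = XOR(s0, s4) = XOR(0, 0) = 0
s6 = XOR(e, s5) = XOR(0, 0) = 0
s7 = XOR(b, s6) = XOR(1, 0) = 1
s8 = AND(s1, s7) = AND(0, 1) = 0
s9 = XOR(s4, s8) = XOR(0, 0) = 0
So s9 = 0 as required.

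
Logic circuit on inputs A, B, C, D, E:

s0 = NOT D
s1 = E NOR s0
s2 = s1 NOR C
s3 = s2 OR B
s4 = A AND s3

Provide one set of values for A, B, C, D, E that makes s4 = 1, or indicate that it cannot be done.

Check with A=1 B=0 C=0 D=1 E=1:
s0 = NOT D = NOT 1 = 0
s1 = E NOR s0 = 1 NOR 0 = 0
s2 = s1 NOR C = 0 NOR 0 = 1
s3 = s2 OR B = 1 OR 0 = 1
s4 = A AND s3 = 1 AND 1 = 1
So s4 = 1 as required.

A=1 B=0 C=0 D=1 E=1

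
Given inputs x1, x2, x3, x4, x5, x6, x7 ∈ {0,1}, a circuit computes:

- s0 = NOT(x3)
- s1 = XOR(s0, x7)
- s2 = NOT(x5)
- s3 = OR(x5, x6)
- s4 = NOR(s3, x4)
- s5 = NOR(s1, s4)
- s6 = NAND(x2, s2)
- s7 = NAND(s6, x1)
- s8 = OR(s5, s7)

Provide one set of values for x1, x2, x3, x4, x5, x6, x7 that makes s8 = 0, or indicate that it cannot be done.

s8 = OR(s5, s7) must be 0, so both s5 = 0 and s7 = 0.
s5 = NOR(s1, s4) must be 0, so at least one of s1, s4 is 1.
Check with x1=1, x2=1, x3=1, x4=0, x5=1, x6=1, x7=1:
s0 = NOT(x3) = NOT 1 = 0
s1 = XOR(s0, x7) = XOR(0, 1) = 1
s2 = NOT(x5) = NOT 1 = 0
s3 = OR(x5, x6) = OR(1, 1) = 1
s4 = NOR(s3, x4) = NOR(1, 0) = 0
s5 = NOR(s1, s4) = NOR(1, 0) = 0
s6 = NAND(x2, s2) = NAND(1, 0) = 1
s7 = NAND(s6, x1) = NAND(1, 1) = 0
s8 = OR(s5, s7) = OR(0, 0) = 0
So s8 = 0 as required.

x1=1, x2=1, x3=1, x4=0, x5=1, x6=1, x7=1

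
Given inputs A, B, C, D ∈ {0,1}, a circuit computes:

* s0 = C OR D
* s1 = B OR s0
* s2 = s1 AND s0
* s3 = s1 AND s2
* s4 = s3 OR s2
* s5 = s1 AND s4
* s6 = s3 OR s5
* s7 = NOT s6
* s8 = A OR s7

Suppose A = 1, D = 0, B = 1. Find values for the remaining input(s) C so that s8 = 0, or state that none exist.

no solution exists

With A = 1, D = 0, B = 1 fixed, none of the 2 settings of C give s8 = 0.
For example, with C=0:
s0 = C OR D = 0 OR 0 = 0
s1 = B OR s0 = 1 OR 0 = 1
s2 = s1 AND s0 = 1 AND 0 = 0
s3 = s1 AND s2 = 1 AND 0 = 0
s4 = s3 OR s2 = 0 OR 0 = 0
s5 = s1 AND s4 = 1 AND 0 = 0
s6 = s3 OR s5 = 0 OR 0 = 0
s7 = NOT s6 = NOT 0 = 1
s8 = A OR s7 = 1 OR 1 = 1
giving s8 = 1 ≠ 0.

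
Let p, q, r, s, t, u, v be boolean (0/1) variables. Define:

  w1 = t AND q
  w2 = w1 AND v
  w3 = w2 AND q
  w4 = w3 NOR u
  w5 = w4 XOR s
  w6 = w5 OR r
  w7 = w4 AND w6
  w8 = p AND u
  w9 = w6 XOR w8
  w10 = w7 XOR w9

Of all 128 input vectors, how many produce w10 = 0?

90

w10 = w7 XOR w9 must be 0, so w7 and w9 are equal.
Enumerating the 128 input combinations, 90 give w10 = 0 and 38 give w10 = 1.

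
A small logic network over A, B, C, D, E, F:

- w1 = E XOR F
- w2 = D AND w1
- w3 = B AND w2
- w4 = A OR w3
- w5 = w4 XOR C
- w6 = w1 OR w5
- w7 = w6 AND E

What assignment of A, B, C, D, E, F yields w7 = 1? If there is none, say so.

A=0 B=1 C=1 D=1 E=1 F=0

w7 = w6 AND E must be 1, so both w6 = 1 and E = 1.
w6 = w1 OR w5 must be 1, so at least one of w1, w5 is 1.
Check with A=0 B=1 C=1 D=1 E=1 F=0:
w1 = E XOR F = 1 XOR 0 = 1
w2 = D AND w1 = 1 AND 1 = 1
w3 = B AND w2 = 1 AND 1 = 1
w4 = A OR w3 = 0 OR 1 = 1
w5 = w4 XOR C = 1 XOR 1 = 0
w6 = w1 OR w5 = 1 OR 0 = 1
w7 = w6 AND E = 1 AND 1 = 1
So w7 = 1 as required.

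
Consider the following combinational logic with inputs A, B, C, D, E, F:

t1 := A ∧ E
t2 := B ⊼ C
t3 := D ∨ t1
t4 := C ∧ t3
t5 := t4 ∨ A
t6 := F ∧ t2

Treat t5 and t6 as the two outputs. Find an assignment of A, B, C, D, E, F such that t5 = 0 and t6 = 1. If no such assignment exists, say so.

A=0, B=0, C=0, D=1, E=1, F=1

Check with A=0, B=0, C=0, D=1, E=1, F=1:
t1 = A ∧ E = 0 ∧ 1 = 0
t2 = B ⊼ C = 0 ⊼ 0 = 1
t3 = D ∨ t1 = 1 ∨ 0 = 1
t4 = C ∧ t3 = 0 ∧ 1 = 0
t5 = t4 ∨ A = 0 ∨ 0 = 0
t6 = F ∧ t2 = 1 ∧ 1 = 1
So t5 = 0 and t6 = 1.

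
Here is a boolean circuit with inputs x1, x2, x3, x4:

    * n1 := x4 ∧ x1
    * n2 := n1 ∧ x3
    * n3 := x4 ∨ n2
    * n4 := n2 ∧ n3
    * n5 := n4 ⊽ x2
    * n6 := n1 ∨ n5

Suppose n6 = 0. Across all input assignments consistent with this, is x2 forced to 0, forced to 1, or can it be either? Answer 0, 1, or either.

n6 = n1 ∨ n5 must be 0, so both n1 = 0 and n5 = 0.
Every assignment with n6 = 0 has x2 = 1; there are 6 such assignment(s).

1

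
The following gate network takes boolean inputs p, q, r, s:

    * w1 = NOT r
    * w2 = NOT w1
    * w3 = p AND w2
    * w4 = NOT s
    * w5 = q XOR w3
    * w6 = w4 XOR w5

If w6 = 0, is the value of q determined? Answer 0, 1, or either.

Both values of q occur among assignments with w6 = 0:
  q=0: p=0, q=0, r=0, s=1
  q=1: p=0, q=1, r=0, s=0

either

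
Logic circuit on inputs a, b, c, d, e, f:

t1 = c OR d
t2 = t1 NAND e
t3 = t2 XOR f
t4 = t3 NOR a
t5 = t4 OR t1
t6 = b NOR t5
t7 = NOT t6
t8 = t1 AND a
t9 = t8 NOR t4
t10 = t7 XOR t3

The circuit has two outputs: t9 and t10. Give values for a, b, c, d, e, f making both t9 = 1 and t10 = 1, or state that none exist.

a=1, b=0, c=0, d=0, e=1, f=0

Check with a=1, b=0, c=0, d=0, e=1, f=0:
t1 = c OR d = 0 OR 0 = 0
t2 = t1 NAND e = 0 NAND 1 = 1
t3 = t2 XOR f = 1 XOR 0 = 1
t4 = t3 NOR a = 1 NOR 1 = 0
t5 = t4 OR t1 = 0 OR 0 = 0
t6 = b NOR t5 = 0 NOR 0 = 1
t7 = NOT t6 = NOT 1 = 0
t8 = t1 AND a = 0 AND 1 = 0
t9 = t8 NOR t4 = 0 NOR 0 = 1
t10 = t7 XOR t3 = 0 XOR 1 = 1
So t9 = 1 and t10 = 1.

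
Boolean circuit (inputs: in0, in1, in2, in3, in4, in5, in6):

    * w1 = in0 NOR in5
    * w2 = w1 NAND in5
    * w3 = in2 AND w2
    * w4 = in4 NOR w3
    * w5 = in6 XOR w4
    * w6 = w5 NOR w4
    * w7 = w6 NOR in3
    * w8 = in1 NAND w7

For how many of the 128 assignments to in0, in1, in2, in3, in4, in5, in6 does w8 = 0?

20

w8 = in1 NAND w7 must be 0, so both in1 = 1 and w7 = 1.
Enumerating the 128 input combinations, 20 give w8 = 0 and 108 give w8 = 1.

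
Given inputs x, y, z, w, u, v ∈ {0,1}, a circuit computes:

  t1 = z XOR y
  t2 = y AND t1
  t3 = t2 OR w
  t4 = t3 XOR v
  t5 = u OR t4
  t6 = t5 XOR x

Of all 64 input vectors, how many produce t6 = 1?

32

t6 = t5 XOR x must be 1, so t5 and x differ.
Enumerating the 64 input combinations, 32 give t6 = 1 and 32 give t6 = 0.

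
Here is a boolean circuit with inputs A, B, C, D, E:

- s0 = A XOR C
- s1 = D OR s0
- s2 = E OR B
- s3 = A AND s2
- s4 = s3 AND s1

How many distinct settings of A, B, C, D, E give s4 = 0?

s4 = s3 AND s1 must be 0, so at least one of s3, s1 is 0.
Enumerating the 32 input combinations, 23 give s4 = 0 and 9 give s4 = 1.

23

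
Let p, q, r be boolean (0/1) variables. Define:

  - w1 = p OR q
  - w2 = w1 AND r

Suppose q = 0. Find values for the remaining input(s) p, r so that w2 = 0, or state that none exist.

p=0, r=0

Check with q = 0 and p=0, r=0:
w1 = p OR q = 0 OR 0 = 0
w2 = w1 AND r = 0 AND 0 = 0
So w2 = 0.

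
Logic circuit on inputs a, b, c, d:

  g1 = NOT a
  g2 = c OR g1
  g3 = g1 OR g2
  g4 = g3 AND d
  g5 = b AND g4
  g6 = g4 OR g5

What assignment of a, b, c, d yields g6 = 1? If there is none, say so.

a=0 b=0 c=1 d=1

Check with a=0 b=0 c=1 d=1:
g1 = NOT a = NOT 0 = 1
g2 = c OR g1 = 1 OR 1 = 1
g3 = g1 OR g2 = 1 OR 1 = 1
g4 = g3 AND d = 1 AND 1 = 1
g5 = b AND g4 = 0 AND 1 = 0
g6 = g4 OR g5 = 1 OR 0 = 1
So g6 = 1 as required.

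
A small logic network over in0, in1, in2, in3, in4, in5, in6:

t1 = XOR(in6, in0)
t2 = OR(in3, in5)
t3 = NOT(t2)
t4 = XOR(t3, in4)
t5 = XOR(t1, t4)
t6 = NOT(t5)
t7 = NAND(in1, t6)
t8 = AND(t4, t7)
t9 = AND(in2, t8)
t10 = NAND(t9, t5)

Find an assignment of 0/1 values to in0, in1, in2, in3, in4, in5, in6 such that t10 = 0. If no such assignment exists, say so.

t10 = NAND(t9, t5) must be 0, so both t9 = 1 and t5 = 1.
t9 = AND(in2, t8) must be 1, so both in2 = 1 and t8 = 1.
t5 = XOR(t1, t4) must be 1, so t1 and t4 differ.
Check with in0=1, in1=0, in2=1, in3=1, in4=1, in5=0, in6=1:
t1 = XOR(in6, in0) = XOR(1, 1) = 0
t2 = OR(in3, in5) = OR(1, 0) = 1
t3 = NOT(t2) = NOT 1 = 0
t4 = XOR(t3, in4) = XOR(0, 1) = 1
t5 = XOR(t1, t4) = XOR(0, 1) = 1
t6 = NOT(t5) = NOT 1 = 0
t7 = NAND(in1, t6) = NAND(0, 0) = 1
t8 = AND(t4, t7) = AND(1, 1) = 1
t9 = AND(in2, t8) = AND(1, 1) = 1
t10 = NAND(t9, t5) = NAND(1, 1) = 0
So t10 = 0 as required.

in0=1, in1=0, in2=1, in3=1, in4=1, in5=0, in6=1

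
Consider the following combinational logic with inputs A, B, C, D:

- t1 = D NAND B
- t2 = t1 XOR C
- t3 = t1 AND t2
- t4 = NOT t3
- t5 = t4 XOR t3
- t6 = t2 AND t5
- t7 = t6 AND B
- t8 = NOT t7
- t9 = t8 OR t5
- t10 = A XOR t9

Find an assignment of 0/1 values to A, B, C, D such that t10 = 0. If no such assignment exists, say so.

A=1, B=1, C=1, D=0

t10 = A XOR t9 must be 0, so A and t9 are equal.
Check with A=1, B=1, C=1, D=0:
t1 = D NAND B = 0 NAND 1 = 1
t2 = t1 XOR C = 1 XOR 1 = 0
t3 = t1 AND t2 = 1 AND 0 = 0
t4 = NOT t3 = NOT 0 = 1
t5 = t4 XOR t3 = 1 XOR 0 = 1
t6 = t2 AND t5 = 0 AND 1 = 0
t7 = t6 AND B = 0 AND 1 = 0
t8 = NOT t7 = NOT 0 = 1
t9 = t8 OR t5 = 1 OR 1 = 1
t10 = A XOR t9 = 1 XOR 1 = 0
So t10 = 0 as required.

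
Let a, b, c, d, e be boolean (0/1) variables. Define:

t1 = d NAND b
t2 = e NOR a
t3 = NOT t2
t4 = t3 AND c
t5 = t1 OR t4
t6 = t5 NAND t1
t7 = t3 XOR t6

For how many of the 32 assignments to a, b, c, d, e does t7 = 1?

t7 = t3 XOR t6 must be 1, so t3 and t6 differ.
Enumerating the 32 input combinations, 20 give t7 = 1 and 12 give t7 = 0.

20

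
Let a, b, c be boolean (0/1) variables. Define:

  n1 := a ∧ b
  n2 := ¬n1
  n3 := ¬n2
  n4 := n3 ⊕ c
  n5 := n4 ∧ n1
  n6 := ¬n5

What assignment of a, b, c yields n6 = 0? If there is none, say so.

Check with a=1 b=1 c=0:
n1 = a ∧ b = 1 ∧ 1 = 1
n2 = ¬n1 = ¬1 = 0
n3 = ¬n2 = ¬0 = 1
n4 = n3 ⊕ c = 1 ⊕ 0 = 1
n5 = n4 ∧ n1 = 1 ∧ 1 = 1
n6 = ¬n5 = ¬1 = 0
So n6 = 0 as required.

a=1 b=1 c=0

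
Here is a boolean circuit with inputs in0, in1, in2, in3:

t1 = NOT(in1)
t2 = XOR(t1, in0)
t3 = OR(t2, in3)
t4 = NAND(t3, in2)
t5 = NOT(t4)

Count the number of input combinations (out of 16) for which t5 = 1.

t5 = NOT(t4) must be 1, so t4 = 0.
t4 = NAND(t3, in2) must be 0, so both t3 = 1 and in2 = 1.
t3 = OR(t2, in3) must be 1, so at least one of t2, in3 is 1.
Satisfying assignments:
  in0=0, in1=0, in2=1, in3=0
  in0=0, in1=0, in2=1, in3=1
  in0=0, in1=1, in2=1, in3=1
  in0=1, in1=0, in2=1, in3=1
  in0=1, in1=1, in2=1, in3=0
  in0=1, in1=1, in2=1, in3=1

6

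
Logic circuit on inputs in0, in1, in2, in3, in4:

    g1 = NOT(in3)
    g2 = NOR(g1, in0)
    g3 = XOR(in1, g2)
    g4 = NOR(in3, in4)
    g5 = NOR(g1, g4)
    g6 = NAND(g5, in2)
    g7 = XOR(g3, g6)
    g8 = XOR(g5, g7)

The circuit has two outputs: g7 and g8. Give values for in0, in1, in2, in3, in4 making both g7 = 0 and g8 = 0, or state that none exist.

in0=1, in1=1, in2=1, in3=0, in4=1

Check with in0=1, in1=1, in2=1, in3=0, in4=1:
g1 = NOT(in3) = NOT 0 = 1
g2 = NOR(g1, in0) = NOR(1, 1) = 0
g3 = XOR(in1, g2) = XOR(1, 0) = 1
g4 = NOR(in3, in4) = NOR(0, 1) = 0
g5 = NOR(g1, g4) = NOR(1, 0) = 0
g6 = NAND(g5, in2) = NAND(0, 1) = 1
g7 = XOR(g3, g6) = XOR(1, 1) = 0
g8 = XOR(g5, g7) = XOR(0, 0) = 0
So g7 = 0 and g8 = 0.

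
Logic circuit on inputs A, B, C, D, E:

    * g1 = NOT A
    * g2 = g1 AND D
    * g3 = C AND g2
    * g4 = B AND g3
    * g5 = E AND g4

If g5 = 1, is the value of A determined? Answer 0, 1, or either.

0

g5 = E AND g4 must be 1, so both E = 1 and g4 = 1.
Every assignment with g5 = 1 has A = 0; there are 1 such assignment(s).
  A=0, B=1, C=1, D=1, E=1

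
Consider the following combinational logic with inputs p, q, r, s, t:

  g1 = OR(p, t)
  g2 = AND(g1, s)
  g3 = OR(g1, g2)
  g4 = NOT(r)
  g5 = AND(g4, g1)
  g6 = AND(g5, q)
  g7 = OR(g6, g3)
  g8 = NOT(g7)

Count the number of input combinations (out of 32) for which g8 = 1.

8

g8 = NOT(g7) must be 1, so g7 = 0.
g7 = OR(g6, g3) must be 0, so both g6 = 0 and g3 = 0.
g6 = AND(g5, q) must be 0, so at least one of g5, q is 0.
Enumerating the 32 input combinations, 8 give g8 = 1 and 24 give g8 = 0.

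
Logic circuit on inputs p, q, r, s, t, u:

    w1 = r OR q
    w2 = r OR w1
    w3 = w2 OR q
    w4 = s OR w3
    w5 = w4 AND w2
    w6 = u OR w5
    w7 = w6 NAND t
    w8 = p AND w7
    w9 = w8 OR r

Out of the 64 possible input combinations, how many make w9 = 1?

w9 = w8 OR r must be 1, so at least one of w8, r is 1.
Enumerating the 64 input combinations, 42 give w9 = 1 and 22 give w9 = 0.

42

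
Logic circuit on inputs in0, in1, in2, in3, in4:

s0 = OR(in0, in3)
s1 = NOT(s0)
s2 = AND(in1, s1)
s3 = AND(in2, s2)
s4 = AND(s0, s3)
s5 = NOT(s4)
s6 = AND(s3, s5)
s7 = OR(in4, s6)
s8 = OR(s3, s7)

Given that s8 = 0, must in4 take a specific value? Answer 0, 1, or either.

s8 = OR(s3, s7) must be 0, so both s3 = 0 and s7 = 0.
Every assignment with s8 = 0 has in4 = 0; there are 15 such assignment(s).

0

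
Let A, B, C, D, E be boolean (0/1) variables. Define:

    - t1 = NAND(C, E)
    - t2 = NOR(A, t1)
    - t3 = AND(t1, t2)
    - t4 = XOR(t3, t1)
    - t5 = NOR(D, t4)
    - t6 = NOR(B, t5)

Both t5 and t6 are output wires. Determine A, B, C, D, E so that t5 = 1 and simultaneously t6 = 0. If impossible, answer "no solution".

A=1 B=0 C=1 D=0 E=1

Check with A=1 B=0 C=1 D=0 E=1:
t1 = NAND(C, E) = NAND(1, 1) = 0
t2 = NOR(A, t1) = NOR(1, 0) = 0
t3 = AND(t1, t2) = AND(0, 0) = 0
t4 = XOR(t3, t1) = XOR(0, 0) = 0
t5 = NOR(D, t4) = NOR(0, 0) = 1
t6 = NOR(B, t5) = NOR(0, 1) = 0
So t5 = 1 and t6 = 0.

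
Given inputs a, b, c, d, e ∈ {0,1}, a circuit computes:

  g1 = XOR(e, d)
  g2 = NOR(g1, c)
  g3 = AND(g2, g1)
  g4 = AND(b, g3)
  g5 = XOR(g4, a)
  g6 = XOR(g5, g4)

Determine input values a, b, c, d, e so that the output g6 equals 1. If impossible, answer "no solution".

a=1 b=0 c=0 d=0 e=0

g6 = XOR(g5, g4) must be 1, so g5 and g4 differ.
Check with a=1 b=0 c=0 d=0 e=0:
g1 = XOR(e, d) = XOR(0, 0) = 0
g2 = NOR(g1, c) = NOR(0, 0) = 1
g3 = AND(g2, g1) = AND(1, 0) = 0
g4 = AND(b, g3) = AND(0, 0) = 0
g5 = XOR(g4, a) = XOR(0, 1) = 1
g6 = XOR(g5, g4) = XOR(1, 0) = 1
So g6 = 1 as required.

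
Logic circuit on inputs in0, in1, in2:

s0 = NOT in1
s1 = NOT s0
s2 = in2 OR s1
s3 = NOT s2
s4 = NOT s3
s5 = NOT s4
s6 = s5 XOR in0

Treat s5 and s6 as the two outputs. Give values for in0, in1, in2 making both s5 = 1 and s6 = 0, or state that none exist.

Check with in0=1, in1=0, in2=0:
s0 = NOT in1 = NOT 0 = 1
s1 = NOT s0 = NOT 1 = 0
s2 = in2 OR s1 = 0 OR 0 = 0
s3 = NOT s2 = NOT 0 = 1
s4 = NOT s3 = NOT 1 = 0
s5 = NOT s4 = NOT 0 = 1
s6 = s5 XOR in0 = 1 XOR 1 = 0
So s5 = 1 and s6 = 0.

in0=1, in1=0, in2=0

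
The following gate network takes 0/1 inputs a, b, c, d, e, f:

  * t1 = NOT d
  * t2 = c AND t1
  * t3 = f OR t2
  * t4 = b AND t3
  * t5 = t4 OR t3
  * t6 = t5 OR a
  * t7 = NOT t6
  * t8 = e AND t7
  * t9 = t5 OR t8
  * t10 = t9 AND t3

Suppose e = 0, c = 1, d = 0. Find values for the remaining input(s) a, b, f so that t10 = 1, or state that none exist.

a=0 b=1 f=1

t10 = t9 AND t3 must be 1, so both t9 = 1 and t3 = 1.
Check with e = 0, c = 1, d = 0 and a=0, b=1, f=1:
t1 = NOT d = NOT 0 = 1
t2 = c AND t1 = 1 AND 1 = 1
t3 = f OR t2 = 1 OR 1 = 1
t4 = b AND t3 = 1 AND 1 = 1
t5 = t4 OR t3 = 1 OR 1 = 1
t6 = t5 OR a = 1 OR 0 = 1
t7 = NOT t6 = NOT 1 = 0
t8 = e AND t7 = 0 AND 0 = 0
t9 = t5 OR t8 = 1 OR 0 = 1
t10 = t9 AND t3 = 1 AND 1 = 1
So t10 = 1.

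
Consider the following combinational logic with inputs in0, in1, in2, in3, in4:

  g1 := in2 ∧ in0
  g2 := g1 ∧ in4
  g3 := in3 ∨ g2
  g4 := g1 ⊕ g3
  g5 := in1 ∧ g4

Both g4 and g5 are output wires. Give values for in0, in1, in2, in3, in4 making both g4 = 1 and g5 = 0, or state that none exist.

Check with in0=0 in1=0 in2=0 in3=1 in4=1:
g1 = in2 ∧ in0 = 0 ∧ 0 = 0
g2 = g1 ∧ in4 = 0 ∧ 1 = 0
g3 = in3 ∨ g2 = 1 ∨ 0 = 1
g4 = g1 ⊕ g3 = 0 ⊕ 1 = 1
g5 = in1 ∧ g4 = 0 ∧ 1 = 0
So g4 = 1 and g5 = 0.

in0=0 in1=0 in2=0 in3=1 in4=1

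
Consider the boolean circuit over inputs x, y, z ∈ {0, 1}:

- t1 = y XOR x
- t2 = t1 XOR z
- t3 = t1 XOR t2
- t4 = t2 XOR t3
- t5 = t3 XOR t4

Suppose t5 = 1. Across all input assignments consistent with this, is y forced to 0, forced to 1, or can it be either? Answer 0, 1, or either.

either

Both values of y occur among assignments with t5 = 1:
  y=0: x=0, y=0, z=1
  y=1: x=0, y=1, z=0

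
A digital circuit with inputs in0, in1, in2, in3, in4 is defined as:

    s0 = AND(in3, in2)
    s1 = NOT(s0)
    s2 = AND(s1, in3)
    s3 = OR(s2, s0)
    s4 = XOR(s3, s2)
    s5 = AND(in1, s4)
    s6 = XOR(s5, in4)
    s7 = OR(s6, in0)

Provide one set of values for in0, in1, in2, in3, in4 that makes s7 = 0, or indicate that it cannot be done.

s7 = OR(s6, in0) must be 0, so both s6 = 0 and in0 = 0.
s6 = XOR(s5, in4) must be 0, so s5 and in4 are equal.
Check with in0=0 in1=0 in2=1 in3=0 in4=0:
s0 = AND(in3, in2) = AND(0, 1) = 0
s1 = NOT(s0) = NOT 0 = 1
s2 = AND(s1, in3) = AND(1, 0) = 0
s3 = OR(s2, s0) = OR(0, 0) = 0
s4 = XOR(s3, s2) = XOR(0, 0) = 0
s5 = AND(in1, s4) = AND(0, 0) = 0
s6 = XOR(s5, in4) = XOR(0, 0) = 0
s7 = OR(s6, in0) = OR(0, 0) = 0
So s7 = 0 as required.

in0=0 in1=0 in2=1 in3=0 in4=0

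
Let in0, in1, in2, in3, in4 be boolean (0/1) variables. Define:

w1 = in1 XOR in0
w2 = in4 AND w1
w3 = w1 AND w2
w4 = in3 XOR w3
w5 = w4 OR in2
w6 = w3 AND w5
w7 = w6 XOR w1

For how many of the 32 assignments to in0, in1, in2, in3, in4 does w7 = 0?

w7 = w6 XOR w1 must be 0, so w6 and w1 are equal.
Enumerating the 32 input combinations, 22 give w7 = 0 and 10 give w7 = 1.

22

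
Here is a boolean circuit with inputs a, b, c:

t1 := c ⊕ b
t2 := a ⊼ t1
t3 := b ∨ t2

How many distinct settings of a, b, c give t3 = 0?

t3 = b ∨ t2 must be 0, so both b = 0 and t2 = 0.
t2 = a ⊼ t1 must be 0, so both a = 1 and t1 = 1.
Enumerating the 8 input combinations, 1 give t3 = 0 and 7 give t3 = 1.

1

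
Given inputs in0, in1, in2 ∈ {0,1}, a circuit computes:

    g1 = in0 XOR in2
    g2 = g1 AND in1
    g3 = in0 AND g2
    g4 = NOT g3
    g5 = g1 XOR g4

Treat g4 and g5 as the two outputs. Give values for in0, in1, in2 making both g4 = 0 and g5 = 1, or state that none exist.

in0=1, in1=1, in2=0

Check with in0=1, in1=1, in2=0:
g1 = in0 XOR in2 = 1 XOR 0 = 1
g2 = g1 AND in1 = 1 AND 1 = 1
g3 = in0 AND g2 = 1 AND 1 = 1
g4 = NOT g3 = NOT 1 = 0
g5 = g1 XOR g4 = 1 XOR 0 = 1
So g4 = 0 and g5 = 1.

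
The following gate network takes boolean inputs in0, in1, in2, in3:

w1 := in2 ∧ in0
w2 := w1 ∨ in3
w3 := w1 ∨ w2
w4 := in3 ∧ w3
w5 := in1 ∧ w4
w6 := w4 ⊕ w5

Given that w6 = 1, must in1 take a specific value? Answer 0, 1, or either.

0

w6 = w4 ⊕ w5 must be 1, so w4 and w5 differ.
Every assignment with w6 = 1 has in1 = 0; there are 4 such assignment(s).
  in0=0, in1=0, in2=0, in3=1
  in0=0, in1=0, in2=1, in3=1
  in0=1, in1=0, in2=0, in3=1
  in0=1, in1=0, in2=1, in3=1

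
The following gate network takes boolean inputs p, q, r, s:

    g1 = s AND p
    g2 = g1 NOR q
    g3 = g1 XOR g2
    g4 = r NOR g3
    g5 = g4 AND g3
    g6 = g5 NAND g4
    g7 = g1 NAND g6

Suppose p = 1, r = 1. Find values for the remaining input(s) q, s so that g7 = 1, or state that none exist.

q=1 s=0

Check with p = 1, r = 1 and q=1, s=0:
g1 = s AND p = 0 AND 1 = 0
g2 = g1 NOR q = 0 NOR 1 = 0
g3 = g1 XOR g2 = 0 XOR 0 = 0
g4 = r NOR g3 = 1 NOR 0 = 0
g5 = g4 AND g3 = 0 AND 0 = 0
g6 = g5 NAND g4 = 0 NAND 0 = 1
g7 = g1 NAND g6 = 0 NAND 1 = 1
So g7 = 1.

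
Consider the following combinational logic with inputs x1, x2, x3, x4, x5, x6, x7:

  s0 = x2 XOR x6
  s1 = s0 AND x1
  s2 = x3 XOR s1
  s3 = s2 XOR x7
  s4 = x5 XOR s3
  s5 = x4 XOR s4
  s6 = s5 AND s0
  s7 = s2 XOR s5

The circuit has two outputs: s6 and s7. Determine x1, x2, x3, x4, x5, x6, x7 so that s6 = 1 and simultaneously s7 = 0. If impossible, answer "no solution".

Check with x1=0, x2=0, x3=1, x4=1, x5=0, x6=1, x7=1:
s0 = x2 XOR x6 = 0 XOR 1 = 1
s1 = s0 AND x1 = 1 AND 0 = 0
s2 = x3 XOR s1 = 1 XOR 0 = 1
s3 = s2 XOR x7 = 1 XOR 1 = 0
s4 = x5 XOR s3 = 0 XOR 0 = 0
s5 = x4 XOR s4 = 1 XOR 0 = 1
s6 = s5 AND s0 = 1 AND 1 = 1
s7 = s2 XOR s5 = 1 XOR 1 = 0
So s6 = 1 and s7 = 0.

x1=0, x2=0, x3=1, x4=1, x5=0, x6=1, x7=1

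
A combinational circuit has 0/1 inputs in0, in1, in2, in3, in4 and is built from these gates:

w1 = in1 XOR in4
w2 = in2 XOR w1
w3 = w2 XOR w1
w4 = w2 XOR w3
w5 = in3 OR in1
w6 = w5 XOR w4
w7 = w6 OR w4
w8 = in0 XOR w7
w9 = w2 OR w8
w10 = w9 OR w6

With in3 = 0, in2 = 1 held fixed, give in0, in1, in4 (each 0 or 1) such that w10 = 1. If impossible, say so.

in0=0, in1=0, in4=1

Check with in3 = 0, in2 = 1 and in0=0, in1=0, in4=1:
w1 = in1 XOR in4 = 0 XOR 1 = 1
w2 = in2 XOR w1 = 1 XOR 1 = 0
w3 = w2 XOR w1 = 0 XOR 1 = 1
w4 = w2 XOR w3 = 0 XOR 1 = 1
w5 = in3 OR in1 = 0 OR 0 = 0
w6 = w5 XOR w4 = 0 XOR 1 = 1
w7 = w6 OR w4 = 1 OR 1 = 1
w8 = in0 XOR w7 = 0 XOR 1 = 1
w9 = w2 OR w8 = 0 OR 1 = 1
w10 = w9 OR w6 = 1 OR 1 = 1
So w10 = 1.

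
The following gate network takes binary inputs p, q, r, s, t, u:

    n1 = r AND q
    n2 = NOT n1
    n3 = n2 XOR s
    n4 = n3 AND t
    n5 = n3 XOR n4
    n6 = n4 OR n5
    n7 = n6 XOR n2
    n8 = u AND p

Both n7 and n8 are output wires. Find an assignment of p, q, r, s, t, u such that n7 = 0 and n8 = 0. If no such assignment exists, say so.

Check with p=1 q=1 r=1 s=0 t=0 u=0:
n1 = r AND q = 1 AND 1 = 1
n2 = NOT n1 = NOT 1 = 0
n3 = n2 XOR s = 0 XOR 0 = 0
n4 = n3 AND t = 0 AND 0 = 0
n5 = n3 XOR n4 = 0 XOR 0 = 0
n6 = n4 OR n5 = 0 OR 0 = 0
n7 = n6 XOR n2 = 0 XOR 0 = 0
n8 = u AND p = 0 AND 1 = 0
So n7 = 0 and n8 = 0.

p=1 q=1 r=1 s=0 t=0 u=0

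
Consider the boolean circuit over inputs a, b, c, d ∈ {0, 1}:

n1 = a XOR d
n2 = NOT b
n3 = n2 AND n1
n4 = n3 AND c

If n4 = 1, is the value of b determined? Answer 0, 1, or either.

0

n4 = n3 AND c must be 1, so both n3 = 1 and c = 1.
n3 = n2 AND n1 must be 1, so both n2 = 1 and n1 = 1.
n2 = NOT b must be 1, so b = 0.
Every assignment with n4 = 1 has b = 0; there are 2 such assignment(s).
  a=0, b=0, c=1, d=1
  a=1, b=0, c=1, d=0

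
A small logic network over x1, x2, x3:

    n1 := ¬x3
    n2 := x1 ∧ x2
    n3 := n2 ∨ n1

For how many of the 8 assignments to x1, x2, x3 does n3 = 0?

n3 = n2 ∨ n1 must be 0, so both n2 = 0 and n1 = 0.
n2 = x1 ∧ x2 must be 0, so at least one of x1, x2 is 0.
n1 = ¬x3 must be 0, so x3 = 1.
Satisfying assignments:
  x1=0, x2=0, x3=1
  x1=0, x2=1, x3=1
  x1=1, x2=0, x3=1

3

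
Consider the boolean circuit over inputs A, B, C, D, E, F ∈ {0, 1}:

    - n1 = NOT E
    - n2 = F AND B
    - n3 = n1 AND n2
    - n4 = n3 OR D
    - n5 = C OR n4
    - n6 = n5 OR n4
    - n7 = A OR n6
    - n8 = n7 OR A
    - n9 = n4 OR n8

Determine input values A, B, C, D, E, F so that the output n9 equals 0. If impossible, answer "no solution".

n9 = n4 OR n8 must be 0, so both n4 = 0 and n8 = 0.
Check with A=0 B=0 C=0 D=0 E=1 F=0:
n1 = NOT E = NOT 1 = 0
n2 = F AND B = 0 AND 0 = 0
n3 = n1 AND n2 = 0 AND 0 = 0
n4 = n3 OR D = 0 OR 0 = 0
n5 = C OR n4 = 0 OR 0 = 0
n6 = n5 OR n4 = 0 OR 0 = 0
n7 = A OR n6 = 0 OR 0 = 0
n8 = n7 OR A = 0 OR 0 = 0
n9 = n4 OR n8 = 0 OR 0 = 0
So n9 = 0 as required.

A=0 B=0 C=0 D=0 E=1 F=0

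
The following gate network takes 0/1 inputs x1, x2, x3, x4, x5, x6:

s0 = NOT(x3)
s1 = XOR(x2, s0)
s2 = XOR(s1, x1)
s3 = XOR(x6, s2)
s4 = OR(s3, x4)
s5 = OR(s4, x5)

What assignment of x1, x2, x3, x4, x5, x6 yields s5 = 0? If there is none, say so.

s5 = OR(s4, x5) must be 0, so both s4 = 0 and x5 = 0.
s4 = OR(s3, x4) must be 0, so both s3 = 0 and x4 = 0.
Check with x1=1, x2=1, x3=0, x4=0, x5=0, x6=1:
s0 = NOT(x3) = NOT 0 = 1
s1 = XOR(x2, s0) = XOR(1, 1) = 0
s2 = XOR(s1, x1) = XOR(0, 1) = 1
s3 = XOR(x6, s2) = XOR(1, 1) = 0
s4 = OR(s3, x4) = OR(0, 0) = 0
s5 = OR(s4, x5) = OR(0, 0) = 0
So s5 = 0 as required.

x1=1, x2=1, x3=0, x4=0, x5=0, x6=1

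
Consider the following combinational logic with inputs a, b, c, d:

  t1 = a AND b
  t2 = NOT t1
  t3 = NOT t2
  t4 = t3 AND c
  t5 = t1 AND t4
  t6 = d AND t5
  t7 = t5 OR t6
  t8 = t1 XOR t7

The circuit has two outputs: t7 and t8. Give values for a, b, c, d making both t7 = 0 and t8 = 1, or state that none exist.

Check with a=1, b=1, c=0, d=0:
t1 = a AND b = 1 AND 1 = 1
t2 = NOT t1 = NOT 1 = 0
t3 = NOT t2 = NOT 0 = 1
t4 = t3 AND c = 1 AND 0 = 0
t5 = t1 AND t4 = 1 AND 0 = 0
t6 = d AND t5 = 0 AND 0 = 0
t7 = t5 OR t6 = 0 OR 0 = 0
t8 = t1 XOR t7 = 1 XOR 0 = 1
So t7 = 0 and t8 = 1.

a=1, b=1, c=0, d=0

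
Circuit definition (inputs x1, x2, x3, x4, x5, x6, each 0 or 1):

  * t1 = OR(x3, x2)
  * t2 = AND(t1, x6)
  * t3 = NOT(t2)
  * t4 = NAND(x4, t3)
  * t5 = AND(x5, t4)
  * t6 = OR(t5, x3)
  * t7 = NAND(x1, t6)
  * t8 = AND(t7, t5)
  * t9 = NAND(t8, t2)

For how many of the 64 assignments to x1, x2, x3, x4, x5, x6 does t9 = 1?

t9 = NAND(t8, t2) must be 1, so at least one of t8, t2 is 0.
Enumerating the 64 input combinations, 58 give t9 = 1 and 6 give t9 = 0.

58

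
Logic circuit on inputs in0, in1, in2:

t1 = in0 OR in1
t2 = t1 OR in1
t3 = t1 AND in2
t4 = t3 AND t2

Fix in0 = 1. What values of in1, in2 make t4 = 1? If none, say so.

t4 = t3 AND t2 must be 1, so both t3 = 1 and t2 = 1.
Check with in0 = 1 and in1=1, in2=1:
t1 = in0 OR in1 = 1 OR 1 = 1
t2 = t1 OR in1 = 1 OR 1 = 1
t3 = t1 AND in2 = 1 AND 1 = 1
t4 = t3 AND t2 = 1 AND 1 = 1
So t4 = 1.

in1=1, in2=1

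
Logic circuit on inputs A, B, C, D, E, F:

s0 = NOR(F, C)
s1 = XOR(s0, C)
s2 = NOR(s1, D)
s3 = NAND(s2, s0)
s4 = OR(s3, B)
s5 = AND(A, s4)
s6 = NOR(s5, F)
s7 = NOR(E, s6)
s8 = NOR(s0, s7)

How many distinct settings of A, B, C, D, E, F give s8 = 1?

28

s8 = NOR(s0, s7) must be 1, so both s0 = 0 and s7 = 0.
s0 = NOR(F, C) must be 0, so at least one of F, C is 1.
Enumerating the 64 input combinations, 28 give s8 = 1 and 36 give s8 = 0.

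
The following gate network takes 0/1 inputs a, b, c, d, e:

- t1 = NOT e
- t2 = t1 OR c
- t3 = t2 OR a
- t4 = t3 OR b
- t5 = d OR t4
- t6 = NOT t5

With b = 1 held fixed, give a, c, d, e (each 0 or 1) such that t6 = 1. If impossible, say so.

no solution exists

With b = 1 fixed, none of the 16 settings of a, c, d, e give t6 = 1.
For example, with a=0, c=0, d=1, e=0:
t1 = NOT e = NOT 0 = 1
t2 = t1 OR c = 1 OR 0 = 1
t3 = t2 OR a = 1 OR 0 = 1
t4 = t3 OR b = 1 OR 1 = 1
t5 = d OR t4 = 1 OR 1 = 1
t6 = NOT t5 = NOT 1 = 0
giving t6 = 0 ≠ 1.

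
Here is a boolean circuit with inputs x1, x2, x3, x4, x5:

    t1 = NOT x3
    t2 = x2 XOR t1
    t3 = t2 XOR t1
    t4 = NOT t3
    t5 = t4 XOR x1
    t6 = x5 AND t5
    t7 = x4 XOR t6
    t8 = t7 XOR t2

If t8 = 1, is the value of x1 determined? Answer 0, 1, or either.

Both values of x1 occur among assignments with t8 = 1:
  x1=0: x1=0, x2=0, x3=0, x4=0, x5=0
  x1=1: x1=1, x2=0, x3=0, x4=0, x5=0

either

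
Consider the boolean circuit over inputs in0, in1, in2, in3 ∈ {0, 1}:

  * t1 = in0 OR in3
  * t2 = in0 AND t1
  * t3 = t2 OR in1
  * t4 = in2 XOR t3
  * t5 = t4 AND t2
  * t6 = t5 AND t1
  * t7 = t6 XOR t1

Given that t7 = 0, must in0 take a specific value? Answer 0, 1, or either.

either

Both values of in0 occur among assignments with t7 = 0:
  in0=0: in0=0, in1=0, in2=0, in3=0
  in0=1: in0=1, in1=0, in2=0, in3=0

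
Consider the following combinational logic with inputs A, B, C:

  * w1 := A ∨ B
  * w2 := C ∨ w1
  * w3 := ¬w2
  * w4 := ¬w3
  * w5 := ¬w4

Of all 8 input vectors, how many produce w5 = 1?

w5 = ¬w4 must be 1, so w4 = 0.
w4 = ¬w3 must be 0, so w3 = 1.
w3 = ¬w2 must be 1, so w2 = 0.
Satisfying assignments:
  A=0, B=0, C=0

1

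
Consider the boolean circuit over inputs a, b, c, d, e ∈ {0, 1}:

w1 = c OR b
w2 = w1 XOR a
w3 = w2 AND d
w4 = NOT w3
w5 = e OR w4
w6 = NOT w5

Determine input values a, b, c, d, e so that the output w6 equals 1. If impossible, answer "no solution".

w6 = NOT w5 must be 1, so w5 = 0.
Check with a=0, b=0, c=1, d=1, e=0:
w1 = c OR b = 1 OR 0 = 1
w2 = w1 XOR a = 1 XOR 0 = 1
w3 = w2 AND d = 1 AND 1 = 1
w4 = NOT w3 = NOT 1 = 0
w5 = e OR w4 = 0 OR 0 = 0
w6 = NOT w5 = NOT 0 = 1
So w6 = 1 as required.

a=0, b=0, c=1, d=1, e=0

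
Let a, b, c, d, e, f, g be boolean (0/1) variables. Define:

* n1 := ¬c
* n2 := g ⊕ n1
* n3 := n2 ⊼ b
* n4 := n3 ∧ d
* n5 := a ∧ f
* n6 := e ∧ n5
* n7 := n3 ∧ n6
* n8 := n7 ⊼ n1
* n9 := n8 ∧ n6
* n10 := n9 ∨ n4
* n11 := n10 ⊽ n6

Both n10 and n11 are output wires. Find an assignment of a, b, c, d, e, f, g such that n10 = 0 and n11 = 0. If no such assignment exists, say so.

a=1, b=0, c=0, d=0, e=1, f=1, g=0

Check with a=1, b=0, c=0, d=0, e=1, f=1, g=0:
n1 = ¬c = ¬0 = 1
n2 = g ⊕ n1 = 0 ⊕ 1 = 1
n3 = n2 ⊼ b = 1 ⊼ 0 = 1
n4 = n3 ∧ d = 1 ∧ 0 = 0
n5 = a ∧ f = 1 ∧ 1 = 1
n6 = e ∧ n5 = 1 ∧ 1 = 1
n7 = n3 ∧ n6 = 1 ∧ 1 = 1
n8 = n7 ⊼ n1 = 1 ⊼ 1 = 0
n9 = n8 ∧ n6 = 0 ∧ 1 = 0
n10 = n9 ∨ n4 = 0 ∨ 0 = 0
n11 = n10 ⊽ n6 = 0 ⊽ 1 = 0
So n10 = 0 and n11 = 0.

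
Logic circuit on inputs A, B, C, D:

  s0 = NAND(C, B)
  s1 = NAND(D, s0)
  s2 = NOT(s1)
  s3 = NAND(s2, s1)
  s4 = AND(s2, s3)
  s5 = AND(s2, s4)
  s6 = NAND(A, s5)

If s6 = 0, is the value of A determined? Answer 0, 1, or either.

1

s6 = NAND(A, s5) must be 0, so both A = 1 and s5 = 1.
s5 = AND(s2, s4) must be 1, so both s2 = 1 and s4 = 1.
s2 = NOT(s1) must be 1, so s1 = 0.
Every assignment with s6 = 0 has A = 1; there are 3 such assignment(s).
  A=1, B=0, C=0, D=1
  A=1, B=0, C=1, D=1
  A=1, B=1, C=0, D=1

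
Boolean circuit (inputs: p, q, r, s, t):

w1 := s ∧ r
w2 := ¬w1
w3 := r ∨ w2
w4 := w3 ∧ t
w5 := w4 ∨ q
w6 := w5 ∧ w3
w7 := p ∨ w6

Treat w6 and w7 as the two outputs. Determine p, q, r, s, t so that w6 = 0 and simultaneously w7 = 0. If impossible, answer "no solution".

p=0 q=0 r=1 s=1 t=0

Check with p=0 q=0 r=1 s=1 t=0:
w1 = s ∧ r = 1 ∧ 1 = 1
w2 = ¬w1 = ¬1 = 0
w3 = r ∨ w2 = 1 ∨ 0 = 1
w4 = w3 ∧ t = 1 ∧ 0 = 0
w5 = w4 ∨ q = 0 ∨ 0 = 0
w6 = w5 ∧ w3 = 0 ∧ 1 = 0
w7 = p ∨ w6 = 0 ∨ 0 = 0
So w6 = 0 and w7 = 0.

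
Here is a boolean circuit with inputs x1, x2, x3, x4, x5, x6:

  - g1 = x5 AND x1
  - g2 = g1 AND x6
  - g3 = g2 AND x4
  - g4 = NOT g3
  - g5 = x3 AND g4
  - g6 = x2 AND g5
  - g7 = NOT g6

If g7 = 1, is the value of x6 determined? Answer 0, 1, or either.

either

Both values of x6 occur among assignments with g7 = 1:
  x6=0: x1=0, x2=0, x3=0, x4=0, x5=0, x6=0
  x6=1: x1=0, x2=0, x3=0, x4=0, x5=0, x6=1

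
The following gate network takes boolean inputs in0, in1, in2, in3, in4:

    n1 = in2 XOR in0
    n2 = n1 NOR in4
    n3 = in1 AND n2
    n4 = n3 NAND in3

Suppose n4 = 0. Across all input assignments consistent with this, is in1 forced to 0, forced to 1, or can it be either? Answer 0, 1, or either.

n4 = n3 NAND in3 must be 0, so both n3 = 1 and in3 = 1.
Every assignment with n4 = 0 has in1 = 1; there are 2 such assignment(s).
  in0=0, in1=1, in2=0, in3=1, in4=0
  in0=1, in1=1, in2=1, in3=1, in4=0

1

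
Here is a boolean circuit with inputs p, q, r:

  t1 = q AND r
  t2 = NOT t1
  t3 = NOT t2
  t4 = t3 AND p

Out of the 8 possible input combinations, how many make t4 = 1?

1

t4 = t3 AND p must be 1, so both t3 = 1 and p = 1.
t3 = NOT t2 must be 1, so t2 = 0.
Satisfying assignments:
  p=1, q=1, r=1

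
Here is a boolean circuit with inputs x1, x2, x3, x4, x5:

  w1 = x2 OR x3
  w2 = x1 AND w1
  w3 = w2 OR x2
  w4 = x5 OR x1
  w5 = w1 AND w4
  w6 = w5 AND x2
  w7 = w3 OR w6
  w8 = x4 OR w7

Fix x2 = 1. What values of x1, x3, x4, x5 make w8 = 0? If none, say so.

no solution exists

With x2 = 1 fixed, none of the 16 settings of x1, x3, x4, x5 give w8 = 0.
For example, with x1=0, x3=1, x4=0, x5=1:
w1 = x2 OR x3 = 1 OR 1 = 1
w2 = x1 AND w1 = 0 AND 1 = 0
w3 = w2 OR x2 = 0 OR 1 = 1
w4 = x5 OR x1 = 1 OR 0 = 1
w5 = w1 AND w4 = 1 AND 1 = 1
w6 = w5 AND x2 = 1 AND 1 = 1
w7 = w3 OR w6 = 1 OR 1 = 1
w8 = x4 OR w7 = 0 OR 1 = 1
giving w8 = 1 ≠ 0.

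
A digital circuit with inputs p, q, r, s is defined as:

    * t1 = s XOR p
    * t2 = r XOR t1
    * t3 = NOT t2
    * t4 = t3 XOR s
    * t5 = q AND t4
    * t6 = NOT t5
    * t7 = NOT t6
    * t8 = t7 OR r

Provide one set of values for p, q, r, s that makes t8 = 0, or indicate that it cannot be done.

t8 = t7 OR r must be 0, so both t7 = 0 and r = 0.
Check with p=1, q=0, r=0, s=1:
t1 = s XOR p = 1 XOR 1 = 0
t2 = r XOR t1 = 0 XOR 0 = 0
t3 = NOT t2 = NOT 0 = 1
t4 = t3 XOR s = 1 XOR 1 = 0
t5 = q AND t4 = 0 AND 0 = 0
t6 = NOT t5 = NOT 0 = 1
t7 = NOT t6 = NOT 1 = 0
t8 = t7 OR r = 0 OR 0 = 0
So t8 = 0 as required.

p=1, q=0, r=0, s=1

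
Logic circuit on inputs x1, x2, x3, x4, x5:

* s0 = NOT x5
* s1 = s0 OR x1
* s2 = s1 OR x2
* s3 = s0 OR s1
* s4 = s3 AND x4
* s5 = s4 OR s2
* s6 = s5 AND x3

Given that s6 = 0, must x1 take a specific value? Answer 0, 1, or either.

either

Both values of x1 occur among assignments with s6 = 0:
  x1=0: x1=0, x2=0, x3=0, x4=0, x5=0
  x1=1: x1=1, x2=0, x3=0, x4=0, x5=0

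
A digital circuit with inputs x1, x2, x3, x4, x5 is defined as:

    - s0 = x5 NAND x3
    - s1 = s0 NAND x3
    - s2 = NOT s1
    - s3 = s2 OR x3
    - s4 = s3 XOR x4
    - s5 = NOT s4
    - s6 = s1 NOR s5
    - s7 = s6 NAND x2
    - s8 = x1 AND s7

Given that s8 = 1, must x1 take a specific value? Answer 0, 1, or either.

1

s8 = x1 AND s7 must be 1, so both x1 = 1 and s7 = 1.
s7 = s6 NAND x2 must be 1, so at least one of s6, x2 is 0.
Every assignment with s8 = 1 has x1 = 1; there are 15 such assignment(s).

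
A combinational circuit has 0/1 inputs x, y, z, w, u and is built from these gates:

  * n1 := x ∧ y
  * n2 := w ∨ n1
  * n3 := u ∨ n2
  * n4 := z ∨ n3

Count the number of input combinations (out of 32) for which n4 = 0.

3

n4 = z ∨ n3 must be 0, so both z = 0 and n3 = 0.
n3 = u ∨ n2 must be 0, so both u = 0 and n2 = 0.
Satisfying assignments:
  x=0, y=0, z=0, w=0, u=0
  x=0, y=1, z=0, w=0, u=0
  x=1, y=0, z=0, w=0, u=0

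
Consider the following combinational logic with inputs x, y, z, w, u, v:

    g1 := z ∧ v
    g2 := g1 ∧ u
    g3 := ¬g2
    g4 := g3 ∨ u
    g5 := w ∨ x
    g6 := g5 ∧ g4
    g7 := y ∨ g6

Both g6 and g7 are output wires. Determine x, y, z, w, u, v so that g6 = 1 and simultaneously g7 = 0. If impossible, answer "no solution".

Across all 64 input combinations, none give both g6 = 1 and g7 = 0.

no solution exists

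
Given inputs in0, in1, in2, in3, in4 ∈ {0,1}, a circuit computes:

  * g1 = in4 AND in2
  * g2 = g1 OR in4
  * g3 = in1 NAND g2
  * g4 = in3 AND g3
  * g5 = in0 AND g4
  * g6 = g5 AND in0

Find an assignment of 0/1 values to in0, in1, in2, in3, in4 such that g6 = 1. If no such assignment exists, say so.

in0=1, in1=1, in2=1, in3=1, in4=0

g6 = g5 AND in0 must be 1, so both g5 = 1 and in0 = 1.
g5 = in0 AND g4 must be 1, so both in0 = 1 and g4 = 1.
Check with in0=1, in1=1, in2=1, in3=1, in4=0:
g1 = in4 AND in2 = 0 AND 1 = 0
g2 = g1 OR in4 = 0 OR 0 = 0
g3 = in1 NAND g2 = 1 NAND 0 = 1
g4 = in3 AND g3 = 1 AND 1 = 1
g5 = in0 AND g4 = 1 AND 1 = 1
g6 = g5 AND in0 = 1 AND 1 = 1
So g6 = 1 as required.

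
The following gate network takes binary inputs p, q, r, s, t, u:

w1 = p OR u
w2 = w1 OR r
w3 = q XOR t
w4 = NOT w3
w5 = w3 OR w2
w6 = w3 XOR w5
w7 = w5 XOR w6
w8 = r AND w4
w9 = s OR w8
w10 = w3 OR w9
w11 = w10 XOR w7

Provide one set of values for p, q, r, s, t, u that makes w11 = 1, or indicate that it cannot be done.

p=1, q=1, r=1, s=0, t=1, u=1

w11 = w10 XOR w7 must be 1, so w10 and w7 differ.
Check with p=1, q=1, r=1, s=0, t=1, u=1:
w1 = p OR u = 1 OR 1 = 1
w2 = w1 OR r = 1 OR 1 = 1
w3 = q XOR t = 1 XOR 1 = 0
w4 = NOT w3 = NOT 0 = 1
w5 = w3 OR w2 = 0 OR 1 = 1
w6 = w3 XOR w5 = 0 XOR 1 = 1
w7 = w5 XOR w6 = 1 XOR 1 = 0
w8 = r AND w4 = 1 AND 1 = 1
w9 = s OR w8 = 0 OR 1 = 1
w10 = w3 OR w9 = 0 OR 1 = 1
w11 = w10 XOR w7 = 1 XOR 0 = 1
So w11 = 1 as required.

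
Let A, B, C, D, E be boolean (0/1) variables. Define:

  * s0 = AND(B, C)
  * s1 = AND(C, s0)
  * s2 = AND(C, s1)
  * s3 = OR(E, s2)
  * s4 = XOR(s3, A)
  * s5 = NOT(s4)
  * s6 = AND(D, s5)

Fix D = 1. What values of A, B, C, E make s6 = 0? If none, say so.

A=0, B=1, C=1, E=0

Check with D = 1 and A=0, B=1, C=1, E=0:
s0 = AND(B, C) = AND(1, 1) = 1
s1 = AND(C, s0) = AND(1, 1) = 1
s2 = AND(C, s1) = AND(1, 1) = 1
s3 = OR(E, s2) = OR(0, 1) = 1
s4 = XOR(s3, A) = XOR(1, 0) = 1
s5 = NOT(s4) = NOT 1 = 0
s6 = AND(D, s5) = AND(1, 0) = 0
So s6 = 0.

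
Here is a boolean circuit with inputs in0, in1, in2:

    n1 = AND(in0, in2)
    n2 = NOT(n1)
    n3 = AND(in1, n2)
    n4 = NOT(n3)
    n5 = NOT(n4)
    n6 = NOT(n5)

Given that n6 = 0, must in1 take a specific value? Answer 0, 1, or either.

n6 = NOT(n5) must be 0, so n5 = 1.
n5 = NOT(n4) must be 1, so n4 = 0.
n4 = NOT(n3) must be 0, so n3 = 1.
Every assignment with n6 = 0 has in1 = 1; there are 3 such assignment(s).
  in0=0, in1=1, in2=0
  in0=0, in1=1, in2=1
  in0=1, in1=1, in2=0

1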